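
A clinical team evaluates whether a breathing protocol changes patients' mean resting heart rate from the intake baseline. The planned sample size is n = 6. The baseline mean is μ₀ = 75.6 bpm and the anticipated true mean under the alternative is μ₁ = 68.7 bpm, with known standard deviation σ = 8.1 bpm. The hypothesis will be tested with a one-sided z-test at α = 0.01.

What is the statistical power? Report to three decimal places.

Standardized effect: d = |μ₁ − μ₀| / σ = |68.7 − 75.6| / 8.1 = 0.8519
Noncentrality parameter: δ = d·√n = 0.8519 × √6 = 2.0866
One-sided α = 0.01 → critical value z_{0.01} = 2.326.
Power = P(Z > 2.326 − δ) = Φ(-0.240) = 0.4053.

Power ≈ 0.405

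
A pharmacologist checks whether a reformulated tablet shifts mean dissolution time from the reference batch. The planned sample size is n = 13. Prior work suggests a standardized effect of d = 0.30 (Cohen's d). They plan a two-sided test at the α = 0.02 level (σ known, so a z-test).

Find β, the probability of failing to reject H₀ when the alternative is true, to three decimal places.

Noncentrality parameter: δ = d·√n = 0.30 × √13 = 1.0817
Two-sided α = 0.02 → critical value z_{0.01} = 2.326.
Power = Φ(δ − 2.326) + Φ(−δ − 2.326) = Φ(-1.245) + Φ(-3.408) = 0.1066 + 0.0003 = 0.1070.
Type II error: β = 1 − power = 1 − 0.1070 = 0.8930.

β ≈ 0.893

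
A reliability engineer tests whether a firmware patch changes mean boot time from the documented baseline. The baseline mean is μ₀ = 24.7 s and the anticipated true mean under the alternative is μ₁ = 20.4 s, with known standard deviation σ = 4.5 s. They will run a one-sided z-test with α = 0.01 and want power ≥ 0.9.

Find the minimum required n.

n = 15

Standardized effect: d = |μ₁ − μ₀| / σ = |20.4 − 24.7| / 4.5 = 0.9556
Set Φ(δ − 2.326) = 0.9; then δ − 2.326 = Φ⁻¹(0.9) = 1.282, giving δ = 3.608.
δ = d·√n ⇒ n = (δ/d)² = (3.608 / 0.9556)² = 14.26.
Rounding up, n = 15.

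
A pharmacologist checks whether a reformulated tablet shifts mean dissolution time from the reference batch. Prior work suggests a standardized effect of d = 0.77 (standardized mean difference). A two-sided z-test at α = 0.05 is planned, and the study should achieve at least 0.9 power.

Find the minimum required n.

n = 18

For power 0.9 need Φ(δ − z_{0.025}) = 0.9, so δ = z_{0.025} + z_{0.10} = 1.960 + 1.282 = 3.242.
(The Φ(−δ − z_{α/2}) term is vanishingly small for δ > 0 and is dropped in the standard sample-size formula.)
δ = d·√n ⇒ n = (δ/d)² = (3.242 / 0.77)² = 17.72.
Rounding up, n = 18.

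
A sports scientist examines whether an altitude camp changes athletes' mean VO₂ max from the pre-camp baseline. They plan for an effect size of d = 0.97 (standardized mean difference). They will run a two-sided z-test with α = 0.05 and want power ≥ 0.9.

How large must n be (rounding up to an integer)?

n = 12

For power 0.9 need Φ(δ − z_{0.025}) = 0.9, so δ = z_{0.025} + z_{0.10} = 1.960 + 1.282 = 3.242.
(Ignoring the negligible lower-tail rejection probability gives the usual closed-form inversion.)
δ = d·√n ⇒ n = (δ/d)² = (3.242 / 0.97)² = 11.17.
Round up to the next whole unit.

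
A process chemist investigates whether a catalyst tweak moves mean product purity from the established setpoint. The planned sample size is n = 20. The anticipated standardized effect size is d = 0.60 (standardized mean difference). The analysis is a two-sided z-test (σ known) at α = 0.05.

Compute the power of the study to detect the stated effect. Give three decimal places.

Noncentrality parameter: δ = d·√n = 0.60 × √20 = 2.6833
Two-sided α = 0.05 → critical value z_{0.025} = 1.960.
Power = Φ(δ − 1.960) + Φ(−δ − 1.960) = Φ(0.723) + Φ(-4.643) = 0.7653 + 0.0000 = 0.7653.

Power ≈ 0.765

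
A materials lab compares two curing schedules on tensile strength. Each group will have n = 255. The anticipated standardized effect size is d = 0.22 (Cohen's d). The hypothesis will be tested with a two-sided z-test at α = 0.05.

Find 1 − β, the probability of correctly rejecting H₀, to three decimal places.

Noncentrality parameter: δ = d·√(n/2) = 0.22 × √(255/2) = 2.4841
Critical value for a two-sided test at α = 0.05: z_{α/2} = 1.960.
Power = Φ(δ − 1.960) + Φ(−δ − 1.960) = Φ(0.524) + Φ(-4.444) = 0.6999 + 0.0000 = 0.6999.

Power ≈ 0.700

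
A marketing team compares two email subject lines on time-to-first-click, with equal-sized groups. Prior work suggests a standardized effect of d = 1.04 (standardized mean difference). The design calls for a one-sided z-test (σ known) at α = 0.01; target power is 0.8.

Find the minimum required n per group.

Set Φ(δ − 2.326) = 0.8; then δ − 2.326 = Φ⁻¹(0.8) = 0.842, giving δ = 3.168.
δ = d·√(n/2) ⇒ n = 2(δ/d)² = 2 × (3.168 / 1.04)² = 18.56.
Rounding up, n = 19 per group.

n = 19 per group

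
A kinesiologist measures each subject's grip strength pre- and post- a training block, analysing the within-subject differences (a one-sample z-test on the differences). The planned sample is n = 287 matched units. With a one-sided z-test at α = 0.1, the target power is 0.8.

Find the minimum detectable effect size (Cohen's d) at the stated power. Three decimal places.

d ≈ 0.125

Required noncentrality: δ = z_{0.1} + z_{0.20} = 1.282 + 0.842 = 2.123.
δ = d·√n ⇒ d = δ/√n = 2.123/√287 = 0.1253.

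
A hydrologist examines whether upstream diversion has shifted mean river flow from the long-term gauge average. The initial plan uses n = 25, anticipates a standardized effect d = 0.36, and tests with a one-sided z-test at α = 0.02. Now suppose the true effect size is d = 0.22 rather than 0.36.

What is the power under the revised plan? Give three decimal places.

With d = 0.22: δ = d·√n = 0.22 × √25 = 1.1000. Critical value z_{0.02} = 2.054.
Revised power = P(Z > 2.054 − δ) = Φ(-0.954) = 0.1701.

Power ≈ 0.170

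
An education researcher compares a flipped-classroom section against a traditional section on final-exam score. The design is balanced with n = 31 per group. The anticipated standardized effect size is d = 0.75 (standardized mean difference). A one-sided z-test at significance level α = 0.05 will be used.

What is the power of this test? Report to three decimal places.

Noncentrality parameter: δ = d·√(n/2) = 0.75 × √(31/2) = 2.9528
Critical value for a one-sided test at α = 0.05: z_α = 1.645.
Power = Φ(δ − 1.645) = Φ(1.308) = 0.9045.

Power ≈ 0.905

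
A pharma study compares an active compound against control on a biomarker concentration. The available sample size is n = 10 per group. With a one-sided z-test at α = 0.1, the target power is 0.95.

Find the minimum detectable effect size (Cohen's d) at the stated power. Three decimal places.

d ≈ 1.309

Need Φ(δ − 1.282) = 0.95, so δ = 1.282 + 1.645 = 2.926.
δ = d·√(n/2) ⇒ d = δ/√(n/2) = 2.926/√(10/2) = 1.3087.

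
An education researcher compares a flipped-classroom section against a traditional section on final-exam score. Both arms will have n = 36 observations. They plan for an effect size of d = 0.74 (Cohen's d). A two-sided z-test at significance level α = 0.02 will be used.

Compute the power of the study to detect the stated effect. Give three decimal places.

Noncentrality parameter: λ = d·√(n/2) = 0.74 × √(36/2) = 3.1396
Critical value for a two-sided test at α = 0.02: z_{α/2} = 2.326.
Power = Φ(λ − 2.326) + Φ(−λ − 2.326) = Φ(0.813) + Φ(-5.466) = 0.7920 + 0.0000 = 0.7920.

Power ≈ 0.792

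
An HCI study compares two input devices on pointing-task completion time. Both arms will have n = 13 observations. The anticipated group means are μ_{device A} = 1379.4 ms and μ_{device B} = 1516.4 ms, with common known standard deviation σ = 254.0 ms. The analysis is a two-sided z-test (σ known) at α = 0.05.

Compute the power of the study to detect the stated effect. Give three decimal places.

Power ≈ 0.280

Standardized effect: d = |μ_{device A} − μ_{device B}| / σ = |1379.4 − 1516.4| / 254.0 = 0.5394
Noncentrality parameter: δ = d·√(n/2) = 0.5394 × √(13/2) = 1.3751
Critical value for a two-sided test at α = 0.05: z_{α/2} = 1.960.
Power = Φ(δ − 1.960) + Φ(−δ − 1.960) = Φ(-0.585) + Φ(-3.335) = 0.2793 + 0.0004 = 0.2798.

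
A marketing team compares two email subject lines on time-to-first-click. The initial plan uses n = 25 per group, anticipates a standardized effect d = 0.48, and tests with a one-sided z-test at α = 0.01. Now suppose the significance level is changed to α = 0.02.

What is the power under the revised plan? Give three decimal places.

δ = d·√(n/2) = 0.48 × √(25/2) = 1.6971 (unchanged). New critical value: z_{0.02} = 2.054.
Revised power = Φ(δ − 2.054) = Φ(-0.357) = 0.3607.

Power ≈ 0.361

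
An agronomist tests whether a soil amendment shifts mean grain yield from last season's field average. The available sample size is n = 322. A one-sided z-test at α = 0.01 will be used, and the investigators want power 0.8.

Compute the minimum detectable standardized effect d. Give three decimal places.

d ≈ 0.177

Need Φ(δ − 2.326) = 0.8, so δ = 2.326 + 0.842 = 3.168.
δ = d·√n ⇒ d = δ/√n = 3.168/√322 = 0.1765.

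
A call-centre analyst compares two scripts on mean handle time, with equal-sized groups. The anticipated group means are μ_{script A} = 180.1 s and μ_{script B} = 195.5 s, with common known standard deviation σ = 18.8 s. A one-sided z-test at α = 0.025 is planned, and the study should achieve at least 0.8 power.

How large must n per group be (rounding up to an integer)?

n = 24 per group

Standardized effect: d = |μ_{script A} − μ_{script B}| / σ = |180.1 − 195.5| / 18.8 = 0.8191
Set Φ(δ − 1.960) = 0.8; then δ − 1.960 = Φ⁻¹(0.8) = 0.842, giving δ = 2.802.
δ = d·√(n/2) ⇒ n = 2(δ/d)² = 2 × (2.802 / 0.8191)² = 23.39.
Round up to the next whole unit.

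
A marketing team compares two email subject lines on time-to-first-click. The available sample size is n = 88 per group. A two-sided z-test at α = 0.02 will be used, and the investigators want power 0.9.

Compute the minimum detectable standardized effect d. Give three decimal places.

d ≈ 0.544

Required noncentrality: δ = z_{0.01} + z_{0.10} = 2.326 + 1.282 = 3.608.
(Lower-tail contribution to power is negligible for δ > 0.)
δ = d·√(n/2) ⇒ d = δ/√(n/2) = 3.608/√(88/2) = 0.5439.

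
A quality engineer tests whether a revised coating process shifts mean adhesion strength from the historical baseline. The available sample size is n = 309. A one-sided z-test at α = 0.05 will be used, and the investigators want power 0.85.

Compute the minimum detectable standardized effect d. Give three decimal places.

d ≈ 0.153

Required noncentrality: δ = z_{0.05} + z_{0.15} = 1.645 + 1.036 = 2.681.
δ = d·√n ⇒ d = δ/√n = 2.681/√309 = 0.1525.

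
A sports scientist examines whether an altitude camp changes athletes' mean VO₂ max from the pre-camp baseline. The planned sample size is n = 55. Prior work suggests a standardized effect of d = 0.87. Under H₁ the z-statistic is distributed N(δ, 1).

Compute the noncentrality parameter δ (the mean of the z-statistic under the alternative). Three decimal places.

δ ≈ 6.452

The noncentrality parameter scales effect size by the design's sample-size factor: δ = d·√n = 0.87 × √55 = 6.4521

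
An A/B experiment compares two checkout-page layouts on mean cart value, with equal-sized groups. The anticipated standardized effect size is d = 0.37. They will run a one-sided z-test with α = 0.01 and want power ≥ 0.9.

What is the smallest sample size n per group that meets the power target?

n = 191 per group

For power 0.9 need Φ(δ − z_{0.01}) = 0.9, so δ = z_{0.01} + z_{0.10} = 2.326 + 1.282 = 3.608.
δ = d·√(n/2) ⇒ n = 2(δ/d)² = 2 × (3.608 / 0.37)² = 190.17.
Rounding up, n = 191 per group.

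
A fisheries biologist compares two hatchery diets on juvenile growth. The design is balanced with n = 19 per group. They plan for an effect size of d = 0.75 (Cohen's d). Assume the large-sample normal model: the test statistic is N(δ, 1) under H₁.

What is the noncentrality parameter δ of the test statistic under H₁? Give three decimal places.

δ ≈ 2.312

The noncentrality parameter scales effect size by the design's sample-size factor: δ = d·√(n/2) = 0.75 × √(19/2) = 2.3117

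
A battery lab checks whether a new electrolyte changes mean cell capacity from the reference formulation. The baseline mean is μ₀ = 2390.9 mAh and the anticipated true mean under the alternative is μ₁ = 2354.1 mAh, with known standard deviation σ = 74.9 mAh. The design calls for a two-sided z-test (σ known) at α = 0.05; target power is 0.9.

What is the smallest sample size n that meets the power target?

Standardized effect: d = |μ₁ − μ₀| / σ = |2354.1 − 2390.9| / 74.9 = 0.4913
Set Φ(δ − 1.960) = 0.9; then δ − 1.960 = Φ⁻¹(0.9) = 1.282, giving δ = 3.242.
(Ignoring the negligible lower-tail rejection probability gives the usual closed-form inversion.)
δ = d·√n ⇒ n = (δ/d)² = (3.242 / 0.4913)² = 43.53.
Rounding up, n = 44.

n = 44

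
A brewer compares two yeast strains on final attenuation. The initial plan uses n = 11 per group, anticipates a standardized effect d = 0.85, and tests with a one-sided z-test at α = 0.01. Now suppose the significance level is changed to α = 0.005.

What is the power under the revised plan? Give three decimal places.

δ = d·√(n/2) = 0.85 × √(11/2) = 1.9934 (unchanged). New critical value: z_{0.005} = 2.576.
Revised power = Φ(δ − 2.576) = Φ(-0.582) = 0.2801.

Power ≈ 0.280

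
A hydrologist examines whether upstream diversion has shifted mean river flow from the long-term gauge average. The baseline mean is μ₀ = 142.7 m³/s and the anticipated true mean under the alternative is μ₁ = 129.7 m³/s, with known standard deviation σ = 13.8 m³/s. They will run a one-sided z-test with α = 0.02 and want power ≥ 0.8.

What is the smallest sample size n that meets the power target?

Standardized effect: d = |μ₁ − μ₀| / σ = |129.7 − 142.7| / 13.8 = 0.9420
Set Φ(δ − 2.054) = 0.8; then δ − 2.054 = Φ⁻¹(0.8) = 0.842, giving δ = 2.895.
δ = d·√n ⇒ n = (δ/d)² = (2.895 / 0.9420)² = 9.45.
Round up to the next whole unit.

n = 10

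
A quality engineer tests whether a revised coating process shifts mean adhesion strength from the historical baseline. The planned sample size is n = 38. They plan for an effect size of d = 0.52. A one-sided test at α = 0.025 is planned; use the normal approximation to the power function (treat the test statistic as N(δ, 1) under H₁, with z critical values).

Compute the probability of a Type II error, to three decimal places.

Noncentrality parameter: λ = d·√n = 0.52 × √38 = 3.2055
One-sided α = 0.025 → critical value z_{0.025} = 1.960.
Power = Φ(λ − 1.960) = Φ(1.246) = 0.8935.
Type II error: β = 1 − power = 1 − 0.8935 = 0.1065.

β ≈ 0.106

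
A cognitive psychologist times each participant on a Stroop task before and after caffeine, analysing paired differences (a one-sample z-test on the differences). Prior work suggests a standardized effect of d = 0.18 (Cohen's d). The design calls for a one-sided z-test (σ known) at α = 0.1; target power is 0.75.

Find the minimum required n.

n = 119

Set Φ(δ − 1.282) = 0.75; then δ − 1.282 = Φ⁻¹(0.75) = 0.674, giving δ = 1.956.
δ = d·√n ⇒ n = (δ/d)² = (1.956 / 0.18)² = 118.09.
Rounding up, n = 119.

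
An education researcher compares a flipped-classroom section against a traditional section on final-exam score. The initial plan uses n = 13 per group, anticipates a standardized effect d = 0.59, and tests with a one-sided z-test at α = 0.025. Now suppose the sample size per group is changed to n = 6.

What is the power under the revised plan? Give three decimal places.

With n = 6 per group: δ = d·√(n/2) = 0.59 × √(6/2) = 1.0219. Critical value z_{0.025} = 1.960.
Revised power = Φ(δ − 1.960) = Φ(-0.938) = 0.1741.

Power ≈ 0.174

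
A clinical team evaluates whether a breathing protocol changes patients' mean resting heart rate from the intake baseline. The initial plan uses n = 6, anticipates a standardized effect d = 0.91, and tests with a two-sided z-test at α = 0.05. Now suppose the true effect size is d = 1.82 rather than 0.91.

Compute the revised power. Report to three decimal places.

With d = 1.82: δ = d·√n = 1.82 × √6 = 4.4581. Critical value z_{0.025} = 1.960.
Revised power = Φ(δ − 1.960) + Φ(−δ − 1.960) = Φ(2.498) + Φ(-6.418) = 0.9938 + 0.0000 = 0.9938.

Power ≈ 0.994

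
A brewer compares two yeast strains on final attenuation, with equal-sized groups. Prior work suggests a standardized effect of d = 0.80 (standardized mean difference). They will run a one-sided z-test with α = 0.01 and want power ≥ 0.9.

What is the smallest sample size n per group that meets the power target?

n = 41 per group

Set Φ(δ − 2.326) = 0.9; then δ − 2.326 = Φ⁻¹(0.9) = 1.282, giving δ = 3.608.
δ = d·√(n/2) ⇒ n = 2(δ/d)² = 2 × (3.608 / 0.80)² = 40.68.
Rounding up, n = 41 per group.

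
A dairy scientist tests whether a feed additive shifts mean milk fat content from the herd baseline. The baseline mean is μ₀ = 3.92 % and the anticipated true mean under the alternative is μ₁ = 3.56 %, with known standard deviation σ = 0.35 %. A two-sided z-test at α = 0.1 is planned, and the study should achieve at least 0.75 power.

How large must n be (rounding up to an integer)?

Standardized effect: d = |μ₁ − μ₀| / σ = |3.56 − 3.92| / 0.35 = 1.0286
Set Φ(δ − 1.645) = 0.75; then δ − 1.645 = Φ⁻¹(0.75) = 0.674, giving δ = 2.319.
(The Φ(−δ − z_{α/2}) term is vanishingly small for δ > 0 and is dropped in the standard sample-size formula.)
δ = d·√n ⇒ n = (δ/d)² = (2.319 / 1.0286)² = 5.08.
Rounding up, n = 6.

n = 6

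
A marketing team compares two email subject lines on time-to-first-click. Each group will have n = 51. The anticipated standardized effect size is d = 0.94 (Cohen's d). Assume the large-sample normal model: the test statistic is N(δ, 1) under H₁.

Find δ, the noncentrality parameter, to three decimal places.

The noncentrality parameter scales effect size by the design's sample-size factor: δ = d·√(n/2) = 0.94 × √(51/2) = 4.7468

δ ≈ 4.747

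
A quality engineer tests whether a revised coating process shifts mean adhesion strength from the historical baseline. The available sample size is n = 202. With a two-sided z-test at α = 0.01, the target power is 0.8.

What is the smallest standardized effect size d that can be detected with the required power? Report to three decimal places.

d ≈ 0.240

Need Φ(δ − 2.576) = 0.8, so δ = 2.576 + 0.842 = 3.417.
(Lower-tail contribution to power is negligible for δ > 0.)
δ = d·√n ⇒ d = δ/√n = 3.417/√202 = 0.2405.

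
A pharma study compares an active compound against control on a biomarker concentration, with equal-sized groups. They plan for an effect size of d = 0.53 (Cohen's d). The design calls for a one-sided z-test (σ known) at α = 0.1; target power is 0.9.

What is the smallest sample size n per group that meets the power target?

For power 0.9 need Φ(δ − z_{0.1}) = 0.9, so δ = z_{0.1} + z_{0.10} = 1.282 + 1.282 = 2.563.
δ = d·√(n/2) ⇒ n = 2(δ/d)² = 2 × (2.563 / 0.53)² = 46.77.
Rounding up, n = 47 per group.

n = 47 per group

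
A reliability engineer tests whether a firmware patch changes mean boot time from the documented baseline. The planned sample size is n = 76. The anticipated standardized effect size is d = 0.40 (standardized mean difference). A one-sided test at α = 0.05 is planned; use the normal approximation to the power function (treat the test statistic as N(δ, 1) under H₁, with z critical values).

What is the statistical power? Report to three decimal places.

Noncentrality parameter: δ = d·√n = 0.40 × √76 = 3.4871
Critical value for a one-sided test at α = 0.05: z_α = 1.645.
Power = P(Z > 1.645 − δ) = Φ(1.842) = 0.9673.

Power ≈ 0.967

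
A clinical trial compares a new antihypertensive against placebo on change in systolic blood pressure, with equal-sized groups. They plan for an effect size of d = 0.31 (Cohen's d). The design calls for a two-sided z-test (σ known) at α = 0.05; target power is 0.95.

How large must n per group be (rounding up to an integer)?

n = 271 per group

For power 0.95 need Φ(δ − z_{0.025}) = 0.95, so δ = z_{0.025} + z_{0.05} = 1.960 + 1.645 = 3.605.
(The Φ(−δ − z_{α/2}) term is vanishingly small for δ > 0 and is dropped in the standard sample-size formula.)
δ = d·√(n/2) ⇒ n = 2(δ/d)² = 2 × (3.605 / 0.31)² = 270.44.
Round up to the next whole unit.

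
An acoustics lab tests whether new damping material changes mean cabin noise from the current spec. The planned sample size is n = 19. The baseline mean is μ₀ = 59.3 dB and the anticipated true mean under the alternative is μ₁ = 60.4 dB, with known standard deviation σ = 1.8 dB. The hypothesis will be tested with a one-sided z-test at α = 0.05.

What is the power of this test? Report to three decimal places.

Power ≈ 0.846

Standardized effect: d = |μ₁ − μ₀| / σ = |60.4 − 59.3| / 1.8 = 0.6111
Noncentrality parameter: δ = d·√n = 0.6111 × √19 = 2.6638
Critical value for a one-sided test at α = 0.05: z_α = 1.645.
Power = P(Z > 1.645 − δ) = Φ(1.019) = 0.8459.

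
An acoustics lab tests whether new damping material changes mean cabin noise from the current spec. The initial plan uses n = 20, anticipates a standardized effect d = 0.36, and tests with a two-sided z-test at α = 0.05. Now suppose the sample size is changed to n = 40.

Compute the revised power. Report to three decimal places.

With n = 40: δ = d·√n = 0.36 × √40 = 2.2768. Critical value z_{0.025} = 1.960.
Revised power = Φ(δ − 1.960) + Φ(−δ − 1.960) = Φ(0.317) + Φ(-4.237) = 0.6243 + 0.0000 = 0.6243.

Power ≈ 0.624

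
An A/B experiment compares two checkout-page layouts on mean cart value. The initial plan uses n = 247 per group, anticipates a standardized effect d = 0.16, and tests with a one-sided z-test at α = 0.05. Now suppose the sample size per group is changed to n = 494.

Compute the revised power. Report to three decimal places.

With n = 494 per group: δ = d·√(n/2) = 0.16 × √(494/2) = 2.5146. Critical value z_{0.05} = 1.645.
Revised power = P(Z > 1.645 − δ) = Φ(0.870) = 0.8078.

Power ≈ 0.808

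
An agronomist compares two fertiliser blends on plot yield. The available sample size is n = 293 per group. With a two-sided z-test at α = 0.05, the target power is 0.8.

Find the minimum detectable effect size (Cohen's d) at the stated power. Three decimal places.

Required noncentrality: δ = z_{0.025} + z_{0.20} = 1.960 + 0.842 = 2.802.
(Lower-tail contribution to power is negligible for δ > 0.)
δ = d·√(n/2) ⇒ d = δ/√(n/2) = 2.802/√(293/2) = 0.2315.

d ≈ 0.231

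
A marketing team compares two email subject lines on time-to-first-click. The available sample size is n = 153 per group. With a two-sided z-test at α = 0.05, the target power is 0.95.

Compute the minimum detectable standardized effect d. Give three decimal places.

d ≈ 0.412

Need Φ(δ − 1.960) = 0.95, so δ = 1.960 + 1.645 = 3.605.
(The second rejection-region term Φ(−δ − z_{α/2}) is negligible and dropped.)
δ = d·√(n/2) ⇒ d = δ/√(n/2) = 3.605/√(153/2) = 0.4121.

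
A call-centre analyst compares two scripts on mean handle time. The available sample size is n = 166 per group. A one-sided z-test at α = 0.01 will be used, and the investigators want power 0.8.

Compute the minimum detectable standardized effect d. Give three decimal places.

Required noncentrality: δ = z_{0.01} + z_{0.20} = 2.326 + 0.842 = 3.168.
δ = d·√(n/2) ⇒ d = δ/√(n/2) = 3.168/√(166/2) = 0.3477.

d ≈ 0.348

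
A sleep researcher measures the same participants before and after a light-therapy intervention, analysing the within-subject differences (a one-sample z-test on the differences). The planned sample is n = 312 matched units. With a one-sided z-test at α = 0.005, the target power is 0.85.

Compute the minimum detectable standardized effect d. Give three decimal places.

d ≈ 0.205

Need Φ(δ − 2.576) = 0.85, so δ = 2.576 + 1.036 = 3.612.
δ = d·√n ⇒ d = δ/√n = 3.612/√312 = 0.2045.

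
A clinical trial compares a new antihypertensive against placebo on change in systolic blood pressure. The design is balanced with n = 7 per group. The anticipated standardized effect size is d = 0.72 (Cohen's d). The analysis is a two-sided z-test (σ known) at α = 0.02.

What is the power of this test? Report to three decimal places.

Noncentrality parameter: δ = d·√(n/2) = 0.72 × √(7/2) = 1.3470
Critical value for a two-sided test at α = 0.02: z_{α/2} = 2.326.
Power = Φ(δ − 2.326) + Φ(−δ − 2.326) = Φ(-0.979) + Φ(-3.673) = 0.1637 + 0.0001 = 0.1638.

Power ≈ 0.164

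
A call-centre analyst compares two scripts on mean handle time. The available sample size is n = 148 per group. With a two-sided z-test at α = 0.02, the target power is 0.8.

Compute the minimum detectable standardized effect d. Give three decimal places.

d ≈ 0.368

Required noncentrality: δ = z_{0.01} + z_{0.20} = 2.326 + 0.842 = 3.168.
(The second rejection-region term Φ(−δ − z_{α/2}) is negligible and dropped.)
δ = d·√(n/2) ⇒ d = δ/√(n/2) = 3.168/√(148/2) = 0.3683.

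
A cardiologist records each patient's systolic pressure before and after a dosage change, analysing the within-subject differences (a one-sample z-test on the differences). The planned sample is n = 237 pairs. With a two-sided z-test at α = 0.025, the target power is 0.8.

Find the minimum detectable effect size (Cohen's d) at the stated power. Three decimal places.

Need Φ(δ − 2.241) = 0.8, so δ = 2.241 + 0.842 = 3.083.
(The second rejection-region term Φ(−δ − z_{α/2}) is negligible and dropped.)
δ = d·√n ⇒ d = δ/√n = 3.083/√237 = 0.2003.

d ≈ 0.200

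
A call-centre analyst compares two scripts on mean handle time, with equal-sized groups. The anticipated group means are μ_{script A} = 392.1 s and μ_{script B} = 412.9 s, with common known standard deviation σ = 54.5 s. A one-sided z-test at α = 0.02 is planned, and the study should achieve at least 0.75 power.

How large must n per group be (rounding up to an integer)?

n = 103 per group

Standardized effect: d = |μ_{script A} − μ_{script B}| / σ = |392.1 − 412.9| / 54.5 = 0.3817
Set Φ(δ − 2.054) = 0.75; then δ − 2.054 = Φ⁻¹(0.75) = 0.674, giving δ = 2.728.
δ = d·√(n/2) ⇒ n = 2(δ/d)² = 2 × (2.728 / 0.3817)² = 102.20.
Rounding up, n = 103 per group.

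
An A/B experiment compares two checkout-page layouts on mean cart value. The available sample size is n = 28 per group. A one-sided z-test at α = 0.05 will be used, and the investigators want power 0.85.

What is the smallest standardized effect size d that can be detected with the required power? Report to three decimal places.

Required noncentrality: δ = z_{0.05} + z_{0.15} = 1.645 + 1.036 = 2.681.
δ = d·√(n/2) ⇒ d = δ/√(n/2) = 2.681/√(28/2) = 0.7166.

d ≈ 0.717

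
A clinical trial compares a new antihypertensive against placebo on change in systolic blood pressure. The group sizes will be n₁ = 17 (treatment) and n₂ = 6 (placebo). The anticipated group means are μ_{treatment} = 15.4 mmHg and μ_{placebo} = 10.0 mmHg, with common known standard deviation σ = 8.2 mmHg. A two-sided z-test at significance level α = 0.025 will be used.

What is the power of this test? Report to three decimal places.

Power ≈ 0.197

Standardized effect: d = |μ_{treatment} − μ_{placebo}| / σ = |15.4 − 10.0| / 8.2 = 0.6585
Noncentrality parameter: δ = d / √(1/n₁ + 1/n₂) = 0.6585 / √(1/17 + 1/6) = 1.3868
Two-sided α = 0.025 → critical value z_{0.0125} = 2.241.
Power = Φ(δ − 2.241) + Φ(−δ − 2.241) = Φ(-0.855) + Φ(-3.628) = 0.1964 + 0.0001 = 0.1965.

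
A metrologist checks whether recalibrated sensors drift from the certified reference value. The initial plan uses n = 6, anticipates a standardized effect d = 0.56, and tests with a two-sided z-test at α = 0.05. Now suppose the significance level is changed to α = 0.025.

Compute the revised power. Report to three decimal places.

δ = d·√n = 0.56 × √6 = 1.3717 (unchanged). New critical value: z_{0.0125} = 2.241.
Revised power = Φ(δ − 2.241) + Φ(−δ − 2.241) = Φ(-0.870) + Φ(-3.613) = 0.1922 + 0.0002 = 0.1924.

Power ≈ 0.192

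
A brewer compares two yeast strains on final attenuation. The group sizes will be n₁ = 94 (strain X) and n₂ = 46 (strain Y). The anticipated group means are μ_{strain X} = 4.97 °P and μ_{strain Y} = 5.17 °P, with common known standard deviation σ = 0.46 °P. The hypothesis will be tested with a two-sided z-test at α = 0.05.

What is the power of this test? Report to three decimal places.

Standardized effect: d = |μ_{strain X} − μ_{strain Y}| / σ = |4.97 − 5.17| / 0.46 = 0.4348
Noncentrality parameter: δ = d / √(1/n₁ + 1/n₂) = 0.4348 / √(1/94 + 1/46) = 2.4163
Two-sided α = 0.05 → critical value z_{0.025} = 1.960.
Power = Φ(δ − 1.960) + Φ(−δ − 1.960) = Φ(0.456) + Φ(-4.376) = 0.6759 + 0.0000 = 0.6759.

Power ≈ 0.676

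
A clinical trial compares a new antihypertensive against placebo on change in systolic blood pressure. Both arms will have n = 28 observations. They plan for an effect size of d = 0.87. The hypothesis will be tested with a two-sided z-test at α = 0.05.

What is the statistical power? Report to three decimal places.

Noncentrality parameter: δ = d·√(n/2) = 0.87 × √(28/2) = 3.2552
Critical value for a two-sided test at α = 0.05: z_{α/2} = 1.960.
Power = Φ(δ − 1.960) + Φ(−δ − 1.960) = Φ(1.295) + Φ(-5.215) = 0.9024 + 0.0000 = 0.9024.

Power ≈ 0.902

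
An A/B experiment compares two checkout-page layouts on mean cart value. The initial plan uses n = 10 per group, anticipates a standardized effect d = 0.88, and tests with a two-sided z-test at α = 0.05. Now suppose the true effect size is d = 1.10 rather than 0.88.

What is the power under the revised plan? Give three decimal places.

With d = 1.10: δ = d·√(n/2) = 1.10 × √(10/2) = 2.4597. Critical value z_{0.025} = 1.960.
Revised power = Φ(δ − 1.960) + Φ(−δ − 1.960) = Φ(0.500) + Φ(-4.420) = 0.6914 + 0.0000 = 0.6914.

Power ≈ 0.691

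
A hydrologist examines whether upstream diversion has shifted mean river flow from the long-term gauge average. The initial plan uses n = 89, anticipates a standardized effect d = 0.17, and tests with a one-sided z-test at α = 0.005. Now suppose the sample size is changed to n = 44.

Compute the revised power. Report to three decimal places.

With n = 44: δ = d·√n = 0.17 × √44 = 1.1277. Critical value z_{0.005} = 2.576.
Revised power = P(Z > 2.576 − δ) = Φ(-1.448) = 0.0738.

Power ≈ 0.074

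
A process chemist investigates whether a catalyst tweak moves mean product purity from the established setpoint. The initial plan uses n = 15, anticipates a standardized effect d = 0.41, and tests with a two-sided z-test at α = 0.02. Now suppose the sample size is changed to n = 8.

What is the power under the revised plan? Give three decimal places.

With n = 8: δ = d·√n = 0.41 × √8 = 1.1597. Critical value z_{0.01} = 2.326.
Revised power = Φ(δ − 2.326) + Φ(−δ − 2.326) = Φ(-1.167) + Φ(-3.486) = 0.1217 + 0.0002 = 0.1219.

Power ≈ 0.122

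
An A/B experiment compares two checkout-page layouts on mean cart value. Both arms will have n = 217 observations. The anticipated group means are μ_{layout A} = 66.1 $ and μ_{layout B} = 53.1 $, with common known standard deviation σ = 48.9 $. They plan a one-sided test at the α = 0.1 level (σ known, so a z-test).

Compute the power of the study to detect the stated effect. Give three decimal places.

Standardized effect: d = |μ_{layout A} − μ_{layout B}| / σ = |66.1 − 53.1| / 48.9 = 0.2658
Noncentrality parameter: δ = d·√(n/2) = 0.2658 × √(217/2) = 2.7692
Critical value for a one-sided test at α = 0.1: z_α = 1.282.
Power = P(Z > 1.282 − δ) = Φ(1.488) = 0.9316.

Power ≈ 0.932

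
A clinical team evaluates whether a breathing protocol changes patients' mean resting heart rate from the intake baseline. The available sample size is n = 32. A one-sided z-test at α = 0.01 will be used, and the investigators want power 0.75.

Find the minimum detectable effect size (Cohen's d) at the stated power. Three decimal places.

d ≈ 0.530

Need Φ(δ − 2.326) = 0.75, so δ = 2.326 + 0.674 = 3.001.
δ = d·√n ⇒ d = δ/√n = 3.001/√32 = 0.5305.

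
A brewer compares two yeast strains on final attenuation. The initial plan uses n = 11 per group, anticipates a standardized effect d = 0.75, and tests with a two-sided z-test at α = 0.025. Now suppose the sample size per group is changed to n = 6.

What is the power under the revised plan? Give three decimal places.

With n = 6 per group: δ = d·√(n/2) = 0.75 × √(6/2) = 1.2990. Critical value z_{0.0125} = 2.241.
Revised power = Φ(δ − 2.241) + Φ(−δ − 2.241) = Φ(-0.942) + Φ(-3.540) = 0.1730 + 0.0002 = 0.1732.

Power ≈ 0.173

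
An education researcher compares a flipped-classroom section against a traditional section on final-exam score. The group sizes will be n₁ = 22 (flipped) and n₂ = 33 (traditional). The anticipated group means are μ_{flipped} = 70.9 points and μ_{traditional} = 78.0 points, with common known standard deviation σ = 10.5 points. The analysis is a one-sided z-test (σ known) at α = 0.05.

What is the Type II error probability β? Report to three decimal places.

Standardized effect: d = |μ_{flipped} − μ_{traditional}| / σ = |70.9 − 78.0| / 10.5 = 0.6762
Noncentrality parameter: δ = d / √(1/n₁ + 1/n₂) = 0.6762 / √(1/22 + 1/33) = 2.4567
One-sided α = 0.05 → critical value z_{0.05} = 1.645.
Power = P(Z > 1.645 − δ) = Φ(0.812) = 0.7916.
Type II error: β = 1 − power = 1 − 0.7916 = 0.2084.

β ≈ 0.208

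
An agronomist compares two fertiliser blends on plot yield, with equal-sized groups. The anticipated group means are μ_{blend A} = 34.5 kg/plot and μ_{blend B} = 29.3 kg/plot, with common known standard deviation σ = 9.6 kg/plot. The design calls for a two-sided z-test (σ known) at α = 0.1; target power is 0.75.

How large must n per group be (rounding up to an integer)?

n = 37 per group

Standardized effect: d = |μ_{blend A} − μ_{blend B}| / σ = |34.5 − 29.3| / 9.6 = 0.5417
Set Φ(δ − 1.645) = 0.75; then δ − 1.645 = Φ⁻¹(0.75) = 0.674, giving δ = 2.319.
(Ignoring the negligible lower-tail rejection probability gives the usual closed-form inversion.)
δ = d·√(n/2) ⇒ n = 2(δ/d)² = 2 × (2.319 / 0.5417)² = 36.67.
Rounding up, n = 37 per group.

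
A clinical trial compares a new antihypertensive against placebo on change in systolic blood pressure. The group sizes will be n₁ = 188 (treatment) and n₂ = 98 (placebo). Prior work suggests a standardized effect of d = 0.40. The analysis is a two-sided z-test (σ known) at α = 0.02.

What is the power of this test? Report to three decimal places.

Noncentrality parameter: δ = d / √(1/n₁ + 1/n₂) = 0.40 / √(1/188 + 1/98) = 3.2105
Critical value for a two-sided test at α = 0.02: z_{α/2} = 2.326.
Power = Φ(δ − 2.326) + Φ(−δ − 2.326) = Φ(0.884) + Φ(-5.537) = 0.8117 + 0.0000 = 0.8117.

Power ≈ 0.812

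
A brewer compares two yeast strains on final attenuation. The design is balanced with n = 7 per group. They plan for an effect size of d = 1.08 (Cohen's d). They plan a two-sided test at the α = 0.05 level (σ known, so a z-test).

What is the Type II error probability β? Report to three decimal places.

β ≈ 0.476

Noncentrality parameter: δ = d·√(n/2) = 1.08 × √(7/2) = 2.0205
Critical value for a two-sided test at α = 0.05: z_{α/2} = 1.960.
Power = Φ(δ − 1.960) + Φ(−δ − 1.960) = Φ(0.061) + Φ(-3.980) = 0.5241 + 0.0000 = 0.5242.
Type II error: β = 1 − power = 1 − 0.5242 = 0.4758.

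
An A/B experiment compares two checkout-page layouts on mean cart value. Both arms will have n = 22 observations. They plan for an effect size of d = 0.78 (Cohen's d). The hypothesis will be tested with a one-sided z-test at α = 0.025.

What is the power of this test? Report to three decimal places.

Noncentrality parameter: δ = d·√(n/2) = 0.78 × √(22/2) = 2.5870
Critical value for a one-sided test at α = 0.025: z_α = 1.960.
Power = P(Z > 1.960 − δ) = Φ(0.627) = 0.7347.

Power ≈ 0.735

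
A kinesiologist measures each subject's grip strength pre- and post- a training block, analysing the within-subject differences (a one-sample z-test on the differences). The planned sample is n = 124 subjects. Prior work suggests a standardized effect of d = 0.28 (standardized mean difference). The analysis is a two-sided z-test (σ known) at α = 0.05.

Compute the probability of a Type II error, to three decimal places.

Noncentrality parameter: δ = d·√n = 0.28 × √124 = 3.1179
Two-sided α = 0.05 → critical value z_{0.025} = 1.960.
Power = Φ(δ − 1.960) + Φ(−δ − 1.960) = Φ(1.158) + Φ(-5.078) = 0.8766 + 0.0000 = 0.8766.
Type II error: β = 1 − power = 1 − 0.8766 = 0.1234.

β ≈ 0.123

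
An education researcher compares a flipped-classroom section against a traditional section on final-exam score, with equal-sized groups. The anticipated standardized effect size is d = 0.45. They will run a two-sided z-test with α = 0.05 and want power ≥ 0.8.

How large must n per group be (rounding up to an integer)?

n = 78 per group

For power 0.8 need Φ(δ − z_{0.025}) = 0.8, so δ = z_{0.025} + z_{0.20} = 1.960 + 0.842 = 2.802.
(The Φ(−δ − z_{α/2}) term is vanishingly small for δ > 0 and is dropped in the standard sample-size formula.)
δ = d·√(n/2) ⇒ n = 2(δ/d)² = 2 × (2.802 / 0.45)² = 77.52.
Rounding up, n = 78 per group.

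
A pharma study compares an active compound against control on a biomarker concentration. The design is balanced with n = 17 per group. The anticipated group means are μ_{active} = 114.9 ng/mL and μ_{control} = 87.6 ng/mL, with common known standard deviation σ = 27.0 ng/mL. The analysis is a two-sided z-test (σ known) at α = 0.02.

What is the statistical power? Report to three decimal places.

Standardized effect: d = |μ_{active} − μ_{control}| / σ = |114.9 − 87.6| / 27.0 = 1.0111
Noncentrality parameter: δ = d·√(n/2) = 1.0111 × √(17/2) = 2.9479
Critical value for a two-sided test at α = 0.02: z_{α/2} = 2.326.
Power = Φ(δ − 2.326) + Φ(−δ − 2.326) = Φ(0.622) + Φ(-5.274) = 0.7329 + 0.0000 = 0.7329.

Power ≈ 0.733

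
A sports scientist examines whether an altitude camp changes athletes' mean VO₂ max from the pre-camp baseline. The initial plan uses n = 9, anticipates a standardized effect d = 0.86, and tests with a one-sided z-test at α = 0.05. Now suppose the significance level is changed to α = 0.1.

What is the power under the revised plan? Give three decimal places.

Power ≈ 0.903

δ = d·√n = 0.86 × √9 = 2.5800 (unchanged). New critical value: z_{0.1} = 1.282.
Revised power = Φ(δ − 1.282) = Φ(1.298) = 0.9029.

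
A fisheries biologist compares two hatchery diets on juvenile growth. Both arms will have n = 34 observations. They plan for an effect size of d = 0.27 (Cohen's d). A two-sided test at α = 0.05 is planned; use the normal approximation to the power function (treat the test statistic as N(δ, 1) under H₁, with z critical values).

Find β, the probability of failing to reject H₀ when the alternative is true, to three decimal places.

β ≈ 0.800

Noncentrality parameter: δ = d·√(n/2) = 0.27 × √(34/2) = 1.1132
Critical value for a two-sided test at α = 0.05: z_{α/2} = 1.960.
Power = Φ(δ − 1.960) + Φ(−δ − 1.960) = Φ(-0.847) + Φ(-3.073) = 0.1986 + 0.0011 = 0.1996.
Type II error: β = 1 − power = 1 − 0.1996 = 0.8004.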